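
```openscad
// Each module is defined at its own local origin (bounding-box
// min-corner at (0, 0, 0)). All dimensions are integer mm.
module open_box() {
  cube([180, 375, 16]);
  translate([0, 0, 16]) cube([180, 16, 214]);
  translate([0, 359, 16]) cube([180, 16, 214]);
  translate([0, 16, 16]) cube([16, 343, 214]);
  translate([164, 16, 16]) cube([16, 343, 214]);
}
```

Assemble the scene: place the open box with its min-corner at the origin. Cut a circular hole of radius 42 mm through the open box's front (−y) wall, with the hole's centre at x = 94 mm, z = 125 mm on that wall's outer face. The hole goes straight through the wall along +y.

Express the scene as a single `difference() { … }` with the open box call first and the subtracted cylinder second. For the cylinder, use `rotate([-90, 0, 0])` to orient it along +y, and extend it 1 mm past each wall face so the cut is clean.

difference() {
  open_box();
  translate([94, -1, 125]) rotate([-90, 0, 0]) cylinder(h = 18, r = 42);
}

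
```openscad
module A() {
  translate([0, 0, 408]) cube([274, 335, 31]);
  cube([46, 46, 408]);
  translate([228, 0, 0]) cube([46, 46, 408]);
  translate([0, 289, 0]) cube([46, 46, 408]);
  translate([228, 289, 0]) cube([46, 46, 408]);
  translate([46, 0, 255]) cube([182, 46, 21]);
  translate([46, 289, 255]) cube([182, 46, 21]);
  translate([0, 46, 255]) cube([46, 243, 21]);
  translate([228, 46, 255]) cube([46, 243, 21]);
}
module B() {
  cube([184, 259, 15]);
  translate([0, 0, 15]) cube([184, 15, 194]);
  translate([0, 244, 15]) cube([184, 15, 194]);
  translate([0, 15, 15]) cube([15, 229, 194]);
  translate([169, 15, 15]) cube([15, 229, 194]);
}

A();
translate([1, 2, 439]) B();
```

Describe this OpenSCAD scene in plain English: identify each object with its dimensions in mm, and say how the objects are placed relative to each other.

A is a four-legged stool. The seat is a 274×335×31 mm slab whose top surface is at z = 439 mm; four square legs, each 46×46 mm in cross-section, run from the floor (z = 0) to the underside of the seat, each flush with a corner of the seat. Four stretchers, 46 mm wide and 21 mm tall, connect adjacent legs with their undersides at z = 255 mm, each running between the inner faces of the legs it joins and aligned with the legs' outer faces on the other axis.

B is an open-topped rectangular box: outside dimensions 184×259×209 mm, with a uniform wall and base thickness of 15 mm. The base is a full 184×259 slab on the floor; four walls sit on top of the base. The front and back walls (the −y and +y sides) span the full width; the two side walls fit between them.

The open box is on top of the stool.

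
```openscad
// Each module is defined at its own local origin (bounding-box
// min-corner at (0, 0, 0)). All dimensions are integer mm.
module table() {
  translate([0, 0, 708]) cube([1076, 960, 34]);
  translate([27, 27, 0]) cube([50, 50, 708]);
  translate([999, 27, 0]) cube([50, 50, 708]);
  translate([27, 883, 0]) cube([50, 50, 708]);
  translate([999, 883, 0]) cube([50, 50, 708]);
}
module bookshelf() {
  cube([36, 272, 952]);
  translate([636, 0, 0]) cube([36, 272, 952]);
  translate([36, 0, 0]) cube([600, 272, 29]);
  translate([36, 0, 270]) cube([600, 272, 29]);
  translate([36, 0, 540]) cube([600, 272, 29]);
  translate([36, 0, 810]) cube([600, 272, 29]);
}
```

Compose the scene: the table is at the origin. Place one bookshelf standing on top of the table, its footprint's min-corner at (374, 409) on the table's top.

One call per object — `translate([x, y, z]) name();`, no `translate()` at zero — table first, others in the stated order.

table();
translate([374, 409, 742]) bookshelf();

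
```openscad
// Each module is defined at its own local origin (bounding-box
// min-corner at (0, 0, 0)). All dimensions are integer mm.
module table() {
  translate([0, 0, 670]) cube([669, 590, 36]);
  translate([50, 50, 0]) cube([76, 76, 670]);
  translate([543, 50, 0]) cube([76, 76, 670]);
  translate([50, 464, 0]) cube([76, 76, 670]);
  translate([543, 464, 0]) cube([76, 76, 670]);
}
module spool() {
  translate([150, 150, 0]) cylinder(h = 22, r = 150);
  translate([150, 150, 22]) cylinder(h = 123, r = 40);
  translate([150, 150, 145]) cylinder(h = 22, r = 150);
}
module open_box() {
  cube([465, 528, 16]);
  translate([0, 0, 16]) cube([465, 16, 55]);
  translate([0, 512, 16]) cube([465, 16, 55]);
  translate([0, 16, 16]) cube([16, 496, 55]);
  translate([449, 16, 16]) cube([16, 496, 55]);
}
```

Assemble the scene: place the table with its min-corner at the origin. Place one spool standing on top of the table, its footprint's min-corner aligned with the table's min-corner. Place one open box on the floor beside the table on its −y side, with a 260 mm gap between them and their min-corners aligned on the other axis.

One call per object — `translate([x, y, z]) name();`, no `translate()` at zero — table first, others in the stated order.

table();
translate([0, 0, 706]) spool();
translate([0, -788, 0]) open_box();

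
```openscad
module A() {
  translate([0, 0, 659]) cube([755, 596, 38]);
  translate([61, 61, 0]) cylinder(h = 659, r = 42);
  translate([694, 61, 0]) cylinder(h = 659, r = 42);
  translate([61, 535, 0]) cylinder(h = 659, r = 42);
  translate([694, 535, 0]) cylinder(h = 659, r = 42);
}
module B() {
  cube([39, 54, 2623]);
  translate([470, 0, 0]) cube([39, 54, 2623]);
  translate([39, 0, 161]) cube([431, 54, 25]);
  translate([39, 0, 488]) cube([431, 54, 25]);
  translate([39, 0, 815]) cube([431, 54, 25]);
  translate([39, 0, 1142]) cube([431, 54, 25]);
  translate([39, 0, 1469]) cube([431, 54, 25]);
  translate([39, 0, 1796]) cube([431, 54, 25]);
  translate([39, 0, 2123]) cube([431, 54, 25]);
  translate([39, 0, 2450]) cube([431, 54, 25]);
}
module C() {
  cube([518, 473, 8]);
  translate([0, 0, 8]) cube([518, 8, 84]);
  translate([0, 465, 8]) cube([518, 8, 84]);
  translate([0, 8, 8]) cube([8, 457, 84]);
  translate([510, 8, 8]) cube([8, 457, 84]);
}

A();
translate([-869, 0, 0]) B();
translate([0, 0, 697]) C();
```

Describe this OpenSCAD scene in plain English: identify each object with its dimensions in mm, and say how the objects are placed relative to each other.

A is a rectangular dining table. The top is 755×596×38 mm with its upper surface at z = 697 mm. It stands on four round legs of 84 mm diameter, each leg's bounding box inset 19 mm from the nearest pair of top edges, running from the floor to the underside of the top.

B is a wooden ladder with two side rails of 39×54 mm section and 2623 mm height, set 509 mm apart overall. Between them run 8 rectangular rungs (54 mm deep, 25 mm thick), front faces flush with the rails' −y face. The bottom of the first rung is 161 mm above the floor and each subsequent rung is 327 mm higher than the one below.

C is an open storage box with external size 518×473×92 mm and wall thickness 8 mm (the base is also 8 mm thick). The base covers the whole footprint; the four walls stand on the base, with the y-facing walls full-width and the x-facing walls fitting between their inner faces.

The ladder is on the floor beside the table on its −x side. The open box is on top of the table.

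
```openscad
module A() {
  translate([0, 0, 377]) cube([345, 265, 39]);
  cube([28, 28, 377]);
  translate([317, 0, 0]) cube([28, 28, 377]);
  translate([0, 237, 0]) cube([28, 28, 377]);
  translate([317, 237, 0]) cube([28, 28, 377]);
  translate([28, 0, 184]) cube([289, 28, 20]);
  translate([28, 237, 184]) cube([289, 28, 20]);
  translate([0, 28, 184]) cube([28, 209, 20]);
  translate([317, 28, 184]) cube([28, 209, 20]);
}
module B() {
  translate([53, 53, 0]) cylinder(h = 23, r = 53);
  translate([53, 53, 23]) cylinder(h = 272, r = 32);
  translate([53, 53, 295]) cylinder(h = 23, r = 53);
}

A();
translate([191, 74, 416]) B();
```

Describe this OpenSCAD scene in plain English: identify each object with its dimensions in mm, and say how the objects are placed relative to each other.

A is a simple wooden stool: a rectangular seat 345 mm (x) by 265 mm (y), 39 mm thick, top face at z = 416 mm, on four square legs, each 28×28 mm in cross-section. The legs rest on z = 0, each flush with a corner of the seat. Four stretchers, 28 mm wide and 20 mm tall, connect adjacent legs with their undersides at z = 184 mm, each running between the inner faces of the legs it joins and aligned with the legs' outer faces on the other axis.

B is a spool: two coaxial disc flanges of radius 53 mm and thickness 23 mm, joined by a core cylinder of radius 32 mm and height 272 mm. The lower flange rests on z = 0 and the three cylinders share a vertical axis.

The spool is on top of the stool.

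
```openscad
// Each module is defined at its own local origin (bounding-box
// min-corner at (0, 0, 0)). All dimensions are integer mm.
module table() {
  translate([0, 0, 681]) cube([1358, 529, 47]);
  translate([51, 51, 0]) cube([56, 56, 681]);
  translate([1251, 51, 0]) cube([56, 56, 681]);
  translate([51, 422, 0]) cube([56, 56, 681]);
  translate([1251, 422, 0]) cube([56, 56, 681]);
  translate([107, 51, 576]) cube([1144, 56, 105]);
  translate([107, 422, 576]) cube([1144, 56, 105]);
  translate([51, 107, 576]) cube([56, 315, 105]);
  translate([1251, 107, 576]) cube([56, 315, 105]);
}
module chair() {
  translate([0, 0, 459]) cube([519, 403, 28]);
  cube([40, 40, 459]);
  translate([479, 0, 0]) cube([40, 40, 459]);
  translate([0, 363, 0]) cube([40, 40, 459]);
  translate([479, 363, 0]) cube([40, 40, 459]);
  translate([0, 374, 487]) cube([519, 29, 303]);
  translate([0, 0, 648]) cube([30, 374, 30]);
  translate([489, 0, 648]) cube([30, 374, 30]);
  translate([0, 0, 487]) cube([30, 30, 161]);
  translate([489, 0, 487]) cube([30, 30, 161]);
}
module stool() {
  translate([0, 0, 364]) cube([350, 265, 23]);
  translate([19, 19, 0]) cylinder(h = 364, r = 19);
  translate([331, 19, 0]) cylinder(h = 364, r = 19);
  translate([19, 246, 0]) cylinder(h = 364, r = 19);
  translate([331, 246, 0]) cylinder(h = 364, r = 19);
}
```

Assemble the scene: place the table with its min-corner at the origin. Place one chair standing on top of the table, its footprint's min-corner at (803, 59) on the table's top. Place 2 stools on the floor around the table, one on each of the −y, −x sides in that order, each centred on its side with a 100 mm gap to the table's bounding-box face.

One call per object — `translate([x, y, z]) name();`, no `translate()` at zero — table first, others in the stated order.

table();
translate([803, 59, 728]) chair();
translate([504, -365, 0]) stool();
translate([-450, 132, 0]) stool();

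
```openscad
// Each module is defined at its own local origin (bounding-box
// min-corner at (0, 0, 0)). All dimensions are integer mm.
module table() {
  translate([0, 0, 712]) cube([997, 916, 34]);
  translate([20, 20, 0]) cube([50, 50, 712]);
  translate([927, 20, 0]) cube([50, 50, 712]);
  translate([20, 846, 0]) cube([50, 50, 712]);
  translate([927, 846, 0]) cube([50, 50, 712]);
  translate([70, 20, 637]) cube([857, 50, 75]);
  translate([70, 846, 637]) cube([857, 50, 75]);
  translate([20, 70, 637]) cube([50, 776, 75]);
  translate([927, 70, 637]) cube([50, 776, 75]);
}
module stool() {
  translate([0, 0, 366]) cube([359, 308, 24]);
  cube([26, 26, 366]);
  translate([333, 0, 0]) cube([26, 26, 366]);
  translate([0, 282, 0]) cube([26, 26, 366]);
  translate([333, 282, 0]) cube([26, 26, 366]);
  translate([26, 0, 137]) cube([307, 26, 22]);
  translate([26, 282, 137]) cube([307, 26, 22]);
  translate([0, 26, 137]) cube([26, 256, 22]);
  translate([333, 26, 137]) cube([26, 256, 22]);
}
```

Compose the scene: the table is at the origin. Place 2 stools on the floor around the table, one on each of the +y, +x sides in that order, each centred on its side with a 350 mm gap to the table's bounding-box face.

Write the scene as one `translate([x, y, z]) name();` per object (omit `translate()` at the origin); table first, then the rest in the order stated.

table();
translate([319, 1266, 0]) stool();
translate([1347, 304, 0]) stool();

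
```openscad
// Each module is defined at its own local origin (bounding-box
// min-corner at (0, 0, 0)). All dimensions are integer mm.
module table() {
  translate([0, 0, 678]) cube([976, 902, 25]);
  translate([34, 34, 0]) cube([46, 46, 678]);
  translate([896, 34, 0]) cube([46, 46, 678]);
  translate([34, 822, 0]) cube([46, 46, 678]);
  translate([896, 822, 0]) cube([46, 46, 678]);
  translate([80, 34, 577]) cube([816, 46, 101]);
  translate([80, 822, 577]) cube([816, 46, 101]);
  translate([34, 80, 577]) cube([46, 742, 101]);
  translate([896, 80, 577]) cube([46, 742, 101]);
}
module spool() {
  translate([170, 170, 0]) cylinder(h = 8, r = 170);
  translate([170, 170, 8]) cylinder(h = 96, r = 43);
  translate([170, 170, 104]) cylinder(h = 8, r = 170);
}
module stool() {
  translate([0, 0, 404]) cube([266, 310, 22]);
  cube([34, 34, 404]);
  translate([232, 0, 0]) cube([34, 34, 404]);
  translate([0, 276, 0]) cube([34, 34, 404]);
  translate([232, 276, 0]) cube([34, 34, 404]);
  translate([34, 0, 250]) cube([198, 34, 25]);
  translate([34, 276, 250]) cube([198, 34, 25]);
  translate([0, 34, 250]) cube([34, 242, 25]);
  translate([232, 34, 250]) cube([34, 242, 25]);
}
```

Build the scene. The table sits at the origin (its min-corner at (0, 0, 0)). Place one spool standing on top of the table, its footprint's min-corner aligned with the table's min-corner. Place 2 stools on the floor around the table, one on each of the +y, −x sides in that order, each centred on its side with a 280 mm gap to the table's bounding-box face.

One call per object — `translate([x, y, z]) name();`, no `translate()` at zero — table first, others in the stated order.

table();
translate([0, 0, 703]) spool();
translate([355, 1182, 0]) stool();
translate([-546, 296, 0]) stool();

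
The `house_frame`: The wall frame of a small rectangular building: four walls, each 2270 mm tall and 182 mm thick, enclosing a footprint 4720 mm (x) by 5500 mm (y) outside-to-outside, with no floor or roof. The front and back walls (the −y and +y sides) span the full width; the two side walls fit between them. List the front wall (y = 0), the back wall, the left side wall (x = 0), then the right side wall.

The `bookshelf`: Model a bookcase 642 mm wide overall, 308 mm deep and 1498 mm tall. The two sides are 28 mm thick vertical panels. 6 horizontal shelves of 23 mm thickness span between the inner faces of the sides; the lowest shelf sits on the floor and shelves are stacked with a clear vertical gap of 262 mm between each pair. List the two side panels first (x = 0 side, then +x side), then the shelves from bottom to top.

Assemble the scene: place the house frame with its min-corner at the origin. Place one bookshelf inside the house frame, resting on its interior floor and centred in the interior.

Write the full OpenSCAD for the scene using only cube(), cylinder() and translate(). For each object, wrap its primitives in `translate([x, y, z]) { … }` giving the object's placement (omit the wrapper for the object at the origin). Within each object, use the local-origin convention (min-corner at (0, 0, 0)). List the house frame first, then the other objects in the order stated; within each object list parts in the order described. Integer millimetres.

cube([4720, 182, 2270]);
translate([0, 5318, 0]) cube([4720, 182, 2270]);
translate([0, 182, 0]) cube([182, 5136, 2270]);
translate([4538, 182, 0]) cube([182, 5136, 2270]);
translate([2039, 2596, 0]) {
  cube([28, 308, 1498]);
  translate([614, 0, 0]) cube([28, 308, 1498]);
  translate([28, 0, 0]) cube([586, 308, 23]);
  translate([28, 0, 285]) cube([586, 308, 23]);
  translate([28, 0, 570]) cube([586, 308, 23]);
  translate([28, 0, 855]) cube([586, 308, 23]);
  translate([28, 0, 1140]) cube([586, 308, 23]);
  translate([28, 0, 1425]) cube([586, 308, 23]);
}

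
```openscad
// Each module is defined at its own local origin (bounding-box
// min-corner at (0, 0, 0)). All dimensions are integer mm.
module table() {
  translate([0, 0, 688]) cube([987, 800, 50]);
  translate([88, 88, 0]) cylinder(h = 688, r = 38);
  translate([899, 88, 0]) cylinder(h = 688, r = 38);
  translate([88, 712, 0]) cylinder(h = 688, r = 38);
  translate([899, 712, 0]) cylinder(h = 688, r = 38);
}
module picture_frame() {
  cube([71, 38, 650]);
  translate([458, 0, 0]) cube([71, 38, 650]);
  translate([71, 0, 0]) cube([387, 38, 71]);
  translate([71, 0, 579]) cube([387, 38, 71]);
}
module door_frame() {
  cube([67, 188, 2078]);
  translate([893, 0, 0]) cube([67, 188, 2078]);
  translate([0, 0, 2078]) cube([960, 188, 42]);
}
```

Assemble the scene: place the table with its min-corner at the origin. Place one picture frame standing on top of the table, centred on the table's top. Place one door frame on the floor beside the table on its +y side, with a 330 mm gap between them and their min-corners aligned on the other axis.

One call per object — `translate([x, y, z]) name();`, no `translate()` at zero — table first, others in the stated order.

table();
translate([229, 381, 738]) picture_frame();
translate([0, 1130, 0]) door_frame();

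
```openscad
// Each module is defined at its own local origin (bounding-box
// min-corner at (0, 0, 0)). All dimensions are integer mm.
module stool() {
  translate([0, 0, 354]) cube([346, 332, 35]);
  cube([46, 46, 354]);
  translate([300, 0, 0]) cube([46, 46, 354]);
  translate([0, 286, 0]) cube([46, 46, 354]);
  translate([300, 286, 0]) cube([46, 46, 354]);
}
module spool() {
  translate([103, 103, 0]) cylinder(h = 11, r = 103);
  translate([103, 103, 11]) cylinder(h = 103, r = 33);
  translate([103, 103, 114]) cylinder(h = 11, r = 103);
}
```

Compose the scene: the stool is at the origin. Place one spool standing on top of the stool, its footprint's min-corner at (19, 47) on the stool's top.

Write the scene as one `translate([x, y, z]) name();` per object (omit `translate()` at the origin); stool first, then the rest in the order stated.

stool();
translate([19, 47, 389]) spool();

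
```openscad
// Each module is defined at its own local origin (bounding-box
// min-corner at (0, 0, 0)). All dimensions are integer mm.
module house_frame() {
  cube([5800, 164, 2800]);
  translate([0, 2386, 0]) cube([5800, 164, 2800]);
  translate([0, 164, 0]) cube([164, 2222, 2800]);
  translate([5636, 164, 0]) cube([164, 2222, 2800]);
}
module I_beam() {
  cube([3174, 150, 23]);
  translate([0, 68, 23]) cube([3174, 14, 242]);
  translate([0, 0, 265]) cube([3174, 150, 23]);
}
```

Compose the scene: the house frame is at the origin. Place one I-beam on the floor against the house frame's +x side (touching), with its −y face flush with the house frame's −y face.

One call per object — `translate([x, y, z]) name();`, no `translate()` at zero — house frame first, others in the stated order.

house_frame();
translate([5800, 0, 0]) I_beam();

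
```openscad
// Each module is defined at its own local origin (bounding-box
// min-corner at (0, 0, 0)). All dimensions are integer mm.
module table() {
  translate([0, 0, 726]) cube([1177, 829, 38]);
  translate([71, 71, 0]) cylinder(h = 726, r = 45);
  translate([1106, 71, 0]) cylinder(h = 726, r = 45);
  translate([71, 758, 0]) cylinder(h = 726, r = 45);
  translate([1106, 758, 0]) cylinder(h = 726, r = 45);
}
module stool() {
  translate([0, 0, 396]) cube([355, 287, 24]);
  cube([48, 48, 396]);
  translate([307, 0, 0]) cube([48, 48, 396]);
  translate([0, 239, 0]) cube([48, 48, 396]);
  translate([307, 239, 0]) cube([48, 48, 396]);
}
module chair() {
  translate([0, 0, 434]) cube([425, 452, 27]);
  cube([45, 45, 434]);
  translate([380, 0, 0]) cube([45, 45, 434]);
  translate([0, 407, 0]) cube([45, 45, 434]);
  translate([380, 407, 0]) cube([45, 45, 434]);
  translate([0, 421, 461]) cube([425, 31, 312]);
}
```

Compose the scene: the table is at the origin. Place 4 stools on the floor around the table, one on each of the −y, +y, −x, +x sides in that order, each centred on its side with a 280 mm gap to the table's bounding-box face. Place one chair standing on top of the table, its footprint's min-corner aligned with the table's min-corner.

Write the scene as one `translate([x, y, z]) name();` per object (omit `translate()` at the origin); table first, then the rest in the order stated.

table();
translate([411, -567, 0]) stool();
translate([411, 1109, 0]) stool();
translate([-635, 271, 0]) stool();
translate([1457, 271, 0]) stool();
translate([0, 0, 764]) chair();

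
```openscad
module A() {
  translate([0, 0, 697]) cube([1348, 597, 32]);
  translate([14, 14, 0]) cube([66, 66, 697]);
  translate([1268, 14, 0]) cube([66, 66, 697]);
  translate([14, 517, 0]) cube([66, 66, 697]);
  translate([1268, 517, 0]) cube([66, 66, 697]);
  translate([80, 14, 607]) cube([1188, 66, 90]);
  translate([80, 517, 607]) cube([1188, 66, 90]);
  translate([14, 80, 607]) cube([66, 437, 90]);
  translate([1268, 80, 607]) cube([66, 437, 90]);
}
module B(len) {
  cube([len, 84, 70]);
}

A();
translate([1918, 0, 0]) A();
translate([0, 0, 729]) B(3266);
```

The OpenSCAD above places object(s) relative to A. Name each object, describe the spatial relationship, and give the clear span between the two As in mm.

A is a table. B is a beam. A beam spans the tops of two tables. The clear span between the two tables is 570 mm.

Second table starts at x = 1918; first ends at x = 1348; clear span = 1918 − 1348 = 570 mm.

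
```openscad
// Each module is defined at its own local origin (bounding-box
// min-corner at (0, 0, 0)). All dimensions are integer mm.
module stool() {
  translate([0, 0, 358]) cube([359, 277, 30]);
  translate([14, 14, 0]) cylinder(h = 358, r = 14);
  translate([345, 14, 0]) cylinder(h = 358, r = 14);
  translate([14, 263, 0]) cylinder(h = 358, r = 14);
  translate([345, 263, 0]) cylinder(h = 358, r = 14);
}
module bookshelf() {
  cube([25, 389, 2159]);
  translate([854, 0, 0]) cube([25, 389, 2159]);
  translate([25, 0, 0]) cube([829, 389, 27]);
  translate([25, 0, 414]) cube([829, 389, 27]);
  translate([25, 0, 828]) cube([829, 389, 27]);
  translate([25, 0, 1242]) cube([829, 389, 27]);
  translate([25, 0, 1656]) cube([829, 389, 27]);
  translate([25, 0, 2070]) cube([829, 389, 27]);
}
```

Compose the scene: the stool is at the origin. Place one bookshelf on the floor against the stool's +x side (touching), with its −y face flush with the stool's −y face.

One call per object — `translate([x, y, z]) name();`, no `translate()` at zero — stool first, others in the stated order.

stool();
translate([359, 0, 0]) bookshelf();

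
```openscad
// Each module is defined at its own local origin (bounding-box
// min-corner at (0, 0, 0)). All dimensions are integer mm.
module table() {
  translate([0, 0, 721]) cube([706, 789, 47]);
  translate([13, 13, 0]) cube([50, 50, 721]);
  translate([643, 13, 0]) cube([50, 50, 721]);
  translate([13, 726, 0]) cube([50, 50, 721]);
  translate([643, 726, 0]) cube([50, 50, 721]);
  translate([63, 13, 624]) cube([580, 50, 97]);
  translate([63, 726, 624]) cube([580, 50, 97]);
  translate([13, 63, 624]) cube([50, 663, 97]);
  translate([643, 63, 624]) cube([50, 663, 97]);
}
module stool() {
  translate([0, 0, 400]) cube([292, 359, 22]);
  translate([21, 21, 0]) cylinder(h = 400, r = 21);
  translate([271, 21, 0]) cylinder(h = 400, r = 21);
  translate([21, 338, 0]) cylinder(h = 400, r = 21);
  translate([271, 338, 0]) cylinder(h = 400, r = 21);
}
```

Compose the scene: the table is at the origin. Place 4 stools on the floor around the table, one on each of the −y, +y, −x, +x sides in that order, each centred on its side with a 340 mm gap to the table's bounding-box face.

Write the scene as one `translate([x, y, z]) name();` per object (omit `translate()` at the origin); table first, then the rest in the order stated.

table();
translate([207, -699, 0]) stool();
translate([207, 1129, 0]) stool();
translate([-632, 215, 0]) stool();
translate([1046, 215, 0]) stool();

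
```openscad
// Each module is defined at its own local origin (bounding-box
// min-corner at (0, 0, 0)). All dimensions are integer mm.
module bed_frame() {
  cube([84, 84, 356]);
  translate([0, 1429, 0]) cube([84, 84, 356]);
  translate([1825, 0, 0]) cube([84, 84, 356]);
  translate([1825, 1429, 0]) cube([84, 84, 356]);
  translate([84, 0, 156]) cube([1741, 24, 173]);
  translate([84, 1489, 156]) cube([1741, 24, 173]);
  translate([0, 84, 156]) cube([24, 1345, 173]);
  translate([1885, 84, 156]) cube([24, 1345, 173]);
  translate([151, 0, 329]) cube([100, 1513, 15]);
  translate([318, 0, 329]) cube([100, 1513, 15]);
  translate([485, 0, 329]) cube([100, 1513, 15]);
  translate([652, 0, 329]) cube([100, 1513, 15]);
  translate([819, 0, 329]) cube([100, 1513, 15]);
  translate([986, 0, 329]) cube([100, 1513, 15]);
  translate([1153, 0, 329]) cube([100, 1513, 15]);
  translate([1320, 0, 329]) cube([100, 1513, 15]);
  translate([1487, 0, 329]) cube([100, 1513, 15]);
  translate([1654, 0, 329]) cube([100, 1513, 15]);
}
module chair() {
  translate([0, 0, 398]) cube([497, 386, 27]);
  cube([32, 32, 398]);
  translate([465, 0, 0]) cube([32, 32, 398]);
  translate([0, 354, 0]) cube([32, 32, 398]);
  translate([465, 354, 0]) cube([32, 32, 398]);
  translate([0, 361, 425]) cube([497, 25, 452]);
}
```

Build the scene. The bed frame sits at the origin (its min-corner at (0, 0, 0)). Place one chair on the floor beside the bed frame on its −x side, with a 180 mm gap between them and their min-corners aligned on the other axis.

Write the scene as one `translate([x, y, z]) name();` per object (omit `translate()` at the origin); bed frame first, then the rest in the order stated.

bed_frame();
translate([-677, 0, 0]) chair();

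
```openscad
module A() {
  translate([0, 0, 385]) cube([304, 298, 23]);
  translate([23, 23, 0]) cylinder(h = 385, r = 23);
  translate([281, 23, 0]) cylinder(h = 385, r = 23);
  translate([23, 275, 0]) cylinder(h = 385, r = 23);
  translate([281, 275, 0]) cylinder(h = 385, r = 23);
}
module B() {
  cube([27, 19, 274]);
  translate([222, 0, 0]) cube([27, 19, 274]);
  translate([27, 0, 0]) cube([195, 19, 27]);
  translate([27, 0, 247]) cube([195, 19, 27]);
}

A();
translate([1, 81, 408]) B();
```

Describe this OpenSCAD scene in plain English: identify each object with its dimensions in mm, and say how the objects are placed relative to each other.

A is a four-legged stool. The seat is a 304×298×23 mm slab whose top surface is at z = 408 mm; four round legs, each 46 mm in diameter, run from the floor (z = 0) to the underside of the seat, each leg's axis is inset half a diameter from the nearest pair of seat edges (so the leg's bounding box is flush with the corner).

B is a rectangular picture frame lying in the x–z plane (depth along y). The opening is 195 mm wide (x) by 220 mm tall (z), surrounded by a border 27 mm wide on all four sides. The frame is 19 mm deep and is made of two full-height vertical stiles with two horizontal rails fitted between them.

The picture frame is on top of the stool.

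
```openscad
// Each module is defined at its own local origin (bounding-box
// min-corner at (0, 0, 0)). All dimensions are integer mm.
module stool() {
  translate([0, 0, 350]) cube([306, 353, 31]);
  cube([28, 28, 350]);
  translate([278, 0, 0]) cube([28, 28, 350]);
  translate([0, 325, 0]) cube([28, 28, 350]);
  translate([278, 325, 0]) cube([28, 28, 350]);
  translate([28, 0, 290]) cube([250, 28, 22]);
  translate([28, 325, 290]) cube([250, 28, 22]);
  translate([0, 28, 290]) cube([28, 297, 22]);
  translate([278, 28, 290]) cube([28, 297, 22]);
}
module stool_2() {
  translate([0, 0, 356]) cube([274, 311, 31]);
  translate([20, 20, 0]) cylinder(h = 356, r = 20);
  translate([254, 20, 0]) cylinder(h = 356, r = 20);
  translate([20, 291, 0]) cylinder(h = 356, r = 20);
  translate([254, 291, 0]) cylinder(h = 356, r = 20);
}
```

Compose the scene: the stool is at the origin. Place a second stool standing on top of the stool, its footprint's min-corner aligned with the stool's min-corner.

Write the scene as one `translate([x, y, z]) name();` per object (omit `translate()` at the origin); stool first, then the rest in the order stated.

stool();
translate([0, 0, 381]) stool_2();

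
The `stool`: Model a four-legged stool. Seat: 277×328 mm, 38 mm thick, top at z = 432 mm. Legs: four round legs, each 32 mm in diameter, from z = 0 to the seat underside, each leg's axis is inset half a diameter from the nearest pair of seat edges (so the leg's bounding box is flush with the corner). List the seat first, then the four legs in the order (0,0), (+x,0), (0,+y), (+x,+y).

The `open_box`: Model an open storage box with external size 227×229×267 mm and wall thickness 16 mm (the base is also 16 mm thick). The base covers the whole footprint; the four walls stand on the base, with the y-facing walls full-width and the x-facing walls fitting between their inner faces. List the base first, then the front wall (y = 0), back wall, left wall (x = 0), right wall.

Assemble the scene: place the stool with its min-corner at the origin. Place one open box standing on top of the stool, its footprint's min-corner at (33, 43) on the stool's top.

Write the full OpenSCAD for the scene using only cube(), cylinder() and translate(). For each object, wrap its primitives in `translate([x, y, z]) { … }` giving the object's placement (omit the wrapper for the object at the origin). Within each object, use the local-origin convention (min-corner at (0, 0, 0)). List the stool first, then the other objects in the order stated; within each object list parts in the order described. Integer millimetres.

translate([0, 0, 394]) cube([277, 328, 38]);
translate([16, 16, 0]) cylinder(h = 394, r = 16);
translate([261, 16, 0]) cylinder(h = 394, r = 16);
translate([16, 312, 0]) cylinder(h = 394, r = 16);
translate([261, 312, 0]) cylinder(h = 394, r = 16);
translate([33, 43, 432]) {
  cube([227, 229, 16]);
  translate([0, 0, 16]) cube([227, 16, 251]);
  translate([0, 213, 16]) cube([227, 16, 251]);
  translate([0, 16, 16]) cube([16, 197, 251]);
  translate([211, 16, 16]) cube([16, 197, 251]);
}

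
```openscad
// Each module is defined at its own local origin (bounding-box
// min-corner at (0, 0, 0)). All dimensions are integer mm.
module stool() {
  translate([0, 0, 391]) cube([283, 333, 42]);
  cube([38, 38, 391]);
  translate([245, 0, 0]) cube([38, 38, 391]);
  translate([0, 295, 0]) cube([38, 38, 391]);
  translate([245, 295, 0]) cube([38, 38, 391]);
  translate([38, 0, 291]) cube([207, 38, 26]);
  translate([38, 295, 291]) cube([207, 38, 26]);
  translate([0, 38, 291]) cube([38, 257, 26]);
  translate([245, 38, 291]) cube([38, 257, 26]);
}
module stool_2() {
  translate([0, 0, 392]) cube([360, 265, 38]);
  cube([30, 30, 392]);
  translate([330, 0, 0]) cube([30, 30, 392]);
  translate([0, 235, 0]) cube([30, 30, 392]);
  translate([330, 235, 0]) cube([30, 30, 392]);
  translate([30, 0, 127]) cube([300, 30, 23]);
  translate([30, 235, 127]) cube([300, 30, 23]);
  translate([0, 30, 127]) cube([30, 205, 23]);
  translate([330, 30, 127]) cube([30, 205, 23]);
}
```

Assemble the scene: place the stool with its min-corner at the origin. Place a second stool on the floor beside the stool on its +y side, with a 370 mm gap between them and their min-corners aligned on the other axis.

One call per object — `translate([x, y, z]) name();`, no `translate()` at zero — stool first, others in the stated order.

stool();
translate([0, 703, 0]) stool_2();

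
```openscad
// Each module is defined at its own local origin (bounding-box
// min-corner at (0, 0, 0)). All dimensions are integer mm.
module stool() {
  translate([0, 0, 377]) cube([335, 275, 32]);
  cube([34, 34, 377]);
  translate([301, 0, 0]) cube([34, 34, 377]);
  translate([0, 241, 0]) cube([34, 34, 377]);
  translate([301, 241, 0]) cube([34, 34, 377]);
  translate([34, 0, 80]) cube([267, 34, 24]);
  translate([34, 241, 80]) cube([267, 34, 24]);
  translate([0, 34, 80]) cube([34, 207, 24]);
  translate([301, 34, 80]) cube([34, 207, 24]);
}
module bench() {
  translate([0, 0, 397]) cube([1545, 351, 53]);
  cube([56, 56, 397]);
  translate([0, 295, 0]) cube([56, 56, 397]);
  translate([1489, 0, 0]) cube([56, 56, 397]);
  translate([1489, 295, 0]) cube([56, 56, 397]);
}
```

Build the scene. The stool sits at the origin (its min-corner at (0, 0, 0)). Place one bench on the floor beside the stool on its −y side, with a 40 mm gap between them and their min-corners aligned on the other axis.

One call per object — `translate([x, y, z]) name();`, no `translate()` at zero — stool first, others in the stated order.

stool();
translate([0, -391, 0]) bench();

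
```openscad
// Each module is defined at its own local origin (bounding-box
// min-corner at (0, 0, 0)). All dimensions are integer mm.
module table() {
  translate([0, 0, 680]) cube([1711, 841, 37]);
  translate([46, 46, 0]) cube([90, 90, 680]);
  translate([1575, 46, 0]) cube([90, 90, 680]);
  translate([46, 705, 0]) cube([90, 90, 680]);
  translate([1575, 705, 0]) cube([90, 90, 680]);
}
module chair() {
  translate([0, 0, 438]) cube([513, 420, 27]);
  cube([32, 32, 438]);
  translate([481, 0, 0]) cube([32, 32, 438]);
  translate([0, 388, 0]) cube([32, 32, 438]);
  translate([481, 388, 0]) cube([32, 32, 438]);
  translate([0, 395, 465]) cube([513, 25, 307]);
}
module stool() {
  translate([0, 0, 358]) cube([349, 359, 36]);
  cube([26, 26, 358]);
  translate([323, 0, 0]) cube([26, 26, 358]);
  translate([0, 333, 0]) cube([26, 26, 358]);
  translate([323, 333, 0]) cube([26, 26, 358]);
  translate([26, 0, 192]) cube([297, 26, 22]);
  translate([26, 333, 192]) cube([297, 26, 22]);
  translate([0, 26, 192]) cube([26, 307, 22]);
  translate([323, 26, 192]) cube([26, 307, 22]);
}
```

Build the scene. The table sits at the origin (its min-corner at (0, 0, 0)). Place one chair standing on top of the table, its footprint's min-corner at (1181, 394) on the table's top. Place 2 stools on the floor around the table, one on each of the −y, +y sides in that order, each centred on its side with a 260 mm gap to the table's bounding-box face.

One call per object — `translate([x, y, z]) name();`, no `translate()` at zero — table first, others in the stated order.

table();
translate([1181, 394, 717]) chair();
translate([681, -619, 0]) stool();
translate([681, 1101, 0]) stool();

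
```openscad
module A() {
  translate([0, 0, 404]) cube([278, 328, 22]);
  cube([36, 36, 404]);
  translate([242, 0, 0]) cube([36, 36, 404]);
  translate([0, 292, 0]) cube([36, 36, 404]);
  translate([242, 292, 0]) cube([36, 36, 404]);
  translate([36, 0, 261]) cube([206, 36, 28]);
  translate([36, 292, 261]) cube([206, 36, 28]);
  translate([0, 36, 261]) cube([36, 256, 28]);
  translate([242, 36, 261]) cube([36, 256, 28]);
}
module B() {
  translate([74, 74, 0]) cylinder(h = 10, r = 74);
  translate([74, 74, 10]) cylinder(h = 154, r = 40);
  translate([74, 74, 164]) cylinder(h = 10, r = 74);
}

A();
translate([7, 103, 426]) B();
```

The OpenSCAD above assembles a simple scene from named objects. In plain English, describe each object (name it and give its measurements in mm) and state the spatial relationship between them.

A is a four-legged stool. The seat is 278×328 mm, 22 mm thick, top at z = 426 mm. It stands on four square legs, each 36×36 mm in cross-section, from z = 0 to the seat underside, each flush with a corner of the seat. Four stretchers, 36 mm wide and 28 mm tall, connect adjacent legs with their undersides at z = 261 mm, each running between the inner faces of the legs it joins and aligned with the legs' outer faces on the other axis.

B is a spool: two coaxial disc flanges of radius 74 mm and thickness 10 mm, joined by a core cylinder of radius 40 mm and height 154 mm. The lower flange rests on z = 0 and the three cylinders share a vertical axis.

The spool is on top of the stool.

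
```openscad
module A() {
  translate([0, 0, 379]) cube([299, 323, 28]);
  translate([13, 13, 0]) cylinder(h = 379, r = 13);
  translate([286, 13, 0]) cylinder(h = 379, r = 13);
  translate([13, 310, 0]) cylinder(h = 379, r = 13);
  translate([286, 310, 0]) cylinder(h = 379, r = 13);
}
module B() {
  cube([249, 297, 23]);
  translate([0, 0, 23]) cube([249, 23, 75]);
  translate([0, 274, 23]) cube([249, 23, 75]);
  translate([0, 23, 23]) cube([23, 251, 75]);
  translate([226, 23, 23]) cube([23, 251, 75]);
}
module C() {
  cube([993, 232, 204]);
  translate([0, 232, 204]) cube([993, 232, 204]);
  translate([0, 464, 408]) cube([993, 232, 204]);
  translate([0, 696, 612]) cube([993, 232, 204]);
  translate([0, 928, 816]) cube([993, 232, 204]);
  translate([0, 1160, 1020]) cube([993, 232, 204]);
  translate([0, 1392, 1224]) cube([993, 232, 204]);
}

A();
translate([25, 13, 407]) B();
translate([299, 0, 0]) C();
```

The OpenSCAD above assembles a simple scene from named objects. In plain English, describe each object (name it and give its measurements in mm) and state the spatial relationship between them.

A is a simple wooden stool: a rectangular seat 299 mm (x) by 323 mm (y), 28 mm thick, top face at z = 407 mm, on four round legs, each 26 mm in diameter. The legs rest on z = 0, each leg's axis is inset half a diameter from the nearest pair of seat edges (so the leg's bounding box is flush with the corner).

B is an open storage box with external size 249×297×98 mm and wall thickness 23 mm (the base is also 23 mm thick). The base covers the whole footprint; the four walls stand on the base, with the y-facing walls full-width and the x-facing walls fitting between their inner faces.

C is a run of 7 identical solid stair steps. Each tread is 993×232 mm and each step block is 204 mm high. Step 1 rests on the floor; step k is offset from step 1 by (k−1)×232 mm in y and (k−1)×204 mm in z.

The open box is on top of the stool, centred. The staircase is against the stool's +x side, with their −y faces flush.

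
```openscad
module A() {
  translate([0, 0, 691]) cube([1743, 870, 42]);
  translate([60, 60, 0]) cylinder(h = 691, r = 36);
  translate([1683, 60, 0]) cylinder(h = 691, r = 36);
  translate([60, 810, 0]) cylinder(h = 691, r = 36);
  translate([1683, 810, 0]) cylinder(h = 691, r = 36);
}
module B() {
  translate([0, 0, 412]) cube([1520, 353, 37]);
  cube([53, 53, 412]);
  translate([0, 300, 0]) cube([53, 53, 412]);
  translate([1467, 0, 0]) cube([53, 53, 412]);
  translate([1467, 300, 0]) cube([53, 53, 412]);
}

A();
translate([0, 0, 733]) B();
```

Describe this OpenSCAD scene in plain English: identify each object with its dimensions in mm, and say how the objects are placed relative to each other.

A is a table with a 1743×870 mm rectangular top, 42 mm thick, top surface at z = 733 mm, supported by four round legs of 72 mm diameter, each leg's bounding box inset 24 mm from the nearest pair of top edges, running from the floor.

B is a long wooden bench with a 1520 mm (x) × 353 mm (y) seat, 37 mm thick, its top surface 449 mm above the floor. Four 53 mm square legs at the seat corners, flush with the edges, run from z = 0 to the seat underside.

The bench is on top of the table.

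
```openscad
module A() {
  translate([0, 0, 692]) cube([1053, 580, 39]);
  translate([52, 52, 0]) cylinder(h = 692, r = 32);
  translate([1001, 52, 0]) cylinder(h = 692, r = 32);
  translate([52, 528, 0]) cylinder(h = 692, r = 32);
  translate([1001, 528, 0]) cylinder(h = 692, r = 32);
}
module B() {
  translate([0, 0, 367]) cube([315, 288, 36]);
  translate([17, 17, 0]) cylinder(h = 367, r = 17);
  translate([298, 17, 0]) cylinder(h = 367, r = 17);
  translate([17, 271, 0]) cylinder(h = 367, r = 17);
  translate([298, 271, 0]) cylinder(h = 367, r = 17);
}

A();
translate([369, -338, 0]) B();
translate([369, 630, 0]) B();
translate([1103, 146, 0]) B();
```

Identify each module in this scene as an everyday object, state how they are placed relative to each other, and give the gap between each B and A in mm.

Each stool's nearest face is 50 mm from the table's bounding box.

A is a table. B is a stool. Three stools sit around the table at the −y, +y, +x sides. The gap between each stool and the table is 50 mm.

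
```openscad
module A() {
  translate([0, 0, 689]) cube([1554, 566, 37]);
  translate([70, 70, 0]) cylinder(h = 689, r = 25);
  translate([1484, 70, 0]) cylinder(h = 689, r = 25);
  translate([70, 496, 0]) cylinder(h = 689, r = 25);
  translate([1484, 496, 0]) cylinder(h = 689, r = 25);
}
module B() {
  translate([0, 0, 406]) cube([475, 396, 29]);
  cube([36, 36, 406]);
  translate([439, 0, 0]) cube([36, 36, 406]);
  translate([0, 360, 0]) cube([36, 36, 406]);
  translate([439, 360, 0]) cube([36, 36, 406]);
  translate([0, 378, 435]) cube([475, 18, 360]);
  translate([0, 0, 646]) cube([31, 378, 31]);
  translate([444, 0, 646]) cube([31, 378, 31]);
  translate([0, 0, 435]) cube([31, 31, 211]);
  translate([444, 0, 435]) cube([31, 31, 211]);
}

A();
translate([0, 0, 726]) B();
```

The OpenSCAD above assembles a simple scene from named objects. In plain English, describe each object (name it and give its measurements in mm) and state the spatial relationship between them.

A is a rectangular dining table. The top is 1554×566×37 mm with its upper surface at z = 726 mm. It stands on four round legs of 50 mm diameter, each leg's bounding box inset 45 mm from the nearest pair of top edges, running from the floor to the underside of the top.

B is a chair. The seat is a 475×396×29 mm slab with its top at z = 435 mm, on four 36×36 mm corner legs (flush with the seat edges, standing on z = 0). A flat backrest 18 mm thick, 360 mm tall, spans the full seat width and rises from the seat top along its +y edge, rear face flush with the rear of the seat. Two armrests of 31×31 mm section run along each side from the seat's front edge to the front of the backrest, top faces 242 mm above the seat top and outer faces flush with the seat's x-edges; a 31×31 mm post under the front of each armrest stands on the seat at the front corner.

The chair is on top of the table.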